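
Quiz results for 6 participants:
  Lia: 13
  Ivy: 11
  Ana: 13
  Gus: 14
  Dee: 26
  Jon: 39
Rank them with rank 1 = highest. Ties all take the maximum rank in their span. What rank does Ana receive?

Sorted (descending): 39, 26, 14, 13, 13, 11
The 2 values of 13 occupy positions 4–5 → each gets rank 5.
Ana has value 13 → rank 5.

5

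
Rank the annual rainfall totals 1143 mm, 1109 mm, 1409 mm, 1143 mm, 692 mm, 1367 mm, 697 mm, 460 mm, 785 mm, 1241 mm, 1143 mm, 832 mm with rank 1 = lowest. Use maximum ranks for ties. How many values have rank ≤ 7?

Sorted (ascending): 460, 692, 697, 785, 832, 1109, 1143, 1143, 1143, 1241, 1367, 1409
The 3 values of 1143 occupy positions 7–9 → each gets rank 9.
Ranks ≤ 7: {1, 2, 3, 4, 5, 6} → 6 values.

6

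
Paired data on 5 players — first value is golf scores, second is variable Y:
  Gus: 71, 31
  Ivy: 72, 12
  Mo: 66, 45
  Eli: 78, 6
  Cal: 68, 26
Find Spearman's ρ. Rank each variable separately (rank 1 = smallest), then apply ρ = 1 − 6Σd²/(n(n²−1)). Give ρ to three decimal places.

Ranks of variable 1: 3, 4, 1, 5, 2
Ranks of variable 2: 4, 2, 5, 1, 3
d = r₁ − r₂: -1, 2, -4, 4, -1
d²: 1, 4, 16, 16, 1; Σd² = 38
ρ = 1 − 6·38/(5·24) = 1 − 228/120 = -0.900

-0.900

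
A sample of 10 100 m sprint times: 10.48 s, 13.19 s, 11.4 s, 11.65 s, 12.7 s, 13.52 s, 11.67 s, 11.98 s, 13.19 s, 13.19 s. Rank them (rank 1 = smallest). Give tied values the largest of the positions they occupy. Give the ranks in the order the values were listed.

Sorted (ascending): 10.48, 11.4, 11.65, 11.67, 11.98, 12.7, 13.19, 13.19, 13.19, 13.52
The 3 values of 13.19 occupy positions 7–9 → each gets rank 9.

1, 9, 2, 3, 6, 10, 4, 5, 9, 9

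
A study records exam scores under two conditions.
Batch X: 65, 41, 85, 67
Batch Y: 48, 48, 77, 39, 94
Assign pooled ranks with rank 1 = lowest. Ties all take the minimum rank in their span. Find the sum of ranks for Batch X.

Sorted (ascending): 39, 41, 48, 48, 65, 67, 77, 85, 94
The 2 values of 48 occupy positions 3–4 → each gets rank 3.
Batch X values → pooled ranks: 65→5, 41→2, 85→8, 67→6
Rank sum = 5 + 2 + 8 + 6 = 21

21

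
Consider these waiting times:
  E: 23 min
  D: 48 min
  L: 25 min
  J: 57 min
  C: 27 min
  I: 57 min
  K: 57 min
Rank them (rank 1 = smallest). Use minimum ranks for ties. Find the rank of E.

Sorted (ascending): 23, 25, 27, 48, 57, 57, 57
The 3 values of 57 occupy positions 5–7 → each gets rank 5.
E has value 23 min → rank 1.

1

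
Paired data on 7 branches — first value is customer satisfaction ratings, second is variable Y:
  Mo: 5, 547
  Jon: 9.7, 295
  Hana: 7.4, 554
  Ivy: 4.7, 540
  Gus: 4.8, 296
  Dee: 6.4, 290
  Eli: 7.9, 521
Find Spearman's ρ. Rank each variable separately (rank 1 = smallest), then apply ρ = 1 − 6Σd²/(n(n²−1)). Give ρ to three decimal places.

Ranks of variable 1: 3, 7, 5, 1, 2, 4, 6
Ranks of variable 2: 6, 2, 7, 5, 3, 1, 4
d = r₁ − r₂: -3, 5, -2, -4, -1, 3, 2
d²: 9, 25, 4, 16, 1, 9, 4; Σd² = 68
ρ = 1 − 6·68/(7·48) = 1 − 408/336 = -0.214

-0.214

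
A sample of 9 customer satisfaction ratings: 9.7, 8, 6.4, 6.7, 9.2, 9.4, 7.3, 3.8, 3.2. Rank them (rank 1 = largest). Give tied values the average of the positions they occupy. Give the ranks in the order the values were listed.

1, 4, 7, 6, 3, 2, 5, 8, 9

Sorted (descending): 9.7, 9.4, 9.2, 8, 7.3, 6.7, 6.4, 3.8, 3.2
No ties — each value takes its position as its rank.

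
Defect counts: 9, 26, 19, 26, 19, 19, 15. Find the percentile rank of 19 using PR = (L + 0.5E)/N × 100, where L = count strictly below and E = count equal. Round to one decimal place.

50.0

N = 7.
Strictly below 19: 2. Equal to 19: 3.
PR = (2 + 0.5·3)/7 × 100 = 50.0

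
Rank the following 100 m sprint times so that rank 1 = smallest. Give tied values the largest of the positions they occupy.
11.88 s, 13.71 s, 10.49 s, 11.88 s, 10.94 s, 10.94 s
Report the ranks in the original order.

5, 6, 1, 5, 3, 3

Sorted (ascending): 10.49, 10.94, 10.94, 11.88, 11.88, 13.71
The 2 values of 10.94 occupy positions 2–3 → each gets rank 3.
The 2 values of 11.88 occupy positions 4–5 → each gets rank 5.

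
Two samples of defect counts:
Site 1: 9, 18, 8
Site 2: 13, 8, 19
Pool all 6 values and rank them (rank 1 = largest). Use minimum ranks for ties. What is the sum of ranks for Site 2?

Sorted (descending): 19, 18, 13, 9, 8, 8
The 2 values of 8 occupy positions 5–6 → each gets rank 5.
Site 2 values → pooled ranks: 13→3, 8→5, 19→1
Rank sum = 3 + 5 + 1 = 9

9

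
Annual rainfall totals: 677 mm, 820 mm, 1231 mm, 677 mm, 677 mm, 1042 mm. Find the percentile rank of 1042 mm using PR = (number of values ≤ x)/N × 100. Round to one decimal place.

83.3

N = 6.
Strictly below 1042: 4. Equal to 1042: 1.
PR = 5/6 × 100 = 83.3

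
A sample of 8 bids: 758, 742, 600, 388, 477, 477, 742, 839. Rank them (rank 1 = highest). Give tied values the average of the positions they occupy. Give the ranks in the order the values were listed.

2, 3.5, 5, 8, 6.5, 6.5, 3.5, 1

Sorted (descending): 839, 758, 742, 742, 600, 477, 477, 388
The 2 values of 742 occupy positions 3–4 → average rank (3+4)/2 = 3.5.
The 2 values of 477 occupy positions 6–7 → average rank (6+7)/2 = 6.5.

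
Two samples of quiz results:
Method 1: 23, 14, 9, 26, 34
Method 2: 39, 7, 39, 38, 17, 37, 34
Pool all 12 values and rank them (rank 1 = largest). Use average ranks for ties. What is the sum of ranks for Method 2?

36.5

Sorted (descending): 39, 39, 38, 37, 34, 34, 26, 23, 17, 14, 9, 7
The 2 values of 39 occupy positions 1–2 → average rank (1+2)/2 = 1.5.
The 2 values of 34 occupy positions 5–6 → average rank (5+6)/2 = 5.5.
Method 2 values → pooled ranks: 39→1.5, 7→12, 39→1.5, 38→3, 17→9, 37→4, 34→5.5
Rank sum = 1.5 + 12 + 1.5 + 3 + 9 + 4 + 5.5 = 36.5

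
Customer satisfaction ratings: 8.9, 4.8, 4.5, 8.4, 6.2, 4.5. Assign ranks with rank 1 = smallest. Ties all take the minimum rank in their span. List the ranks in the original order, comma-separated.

Sorted (ascending): 4.5, 4.5, 4.8, 6.2, 8.4, 8.9
The 2 values of 4.5 occupy positions 1–2 → each gets rank 1.

6, 3, 1, 5, 4, 1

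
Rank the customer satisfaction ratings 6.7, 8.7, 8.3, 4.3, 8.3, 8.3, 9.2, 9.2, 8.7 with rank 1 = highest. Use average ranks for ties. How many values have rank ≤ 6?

7

Sorted (descending): 9.2, 9.2, 8.7, 8.7, 8.3, 8.3, 8.3, 6.7, 4.3
The 2 values of 9.2 occupy positions 1–2 → average rank (1+2)/2 = 1.5.
The 2 values of 8.7 occupy positions 3–4 → average rank (3+4)/2 = 3.5.
The 3 values of 8.3 occupy positions 5–7 → average rank 6.
Ranks ≤ 6: {1.5, 1.5, 3.5, 3.5, 6, 6, 6} → 7 values.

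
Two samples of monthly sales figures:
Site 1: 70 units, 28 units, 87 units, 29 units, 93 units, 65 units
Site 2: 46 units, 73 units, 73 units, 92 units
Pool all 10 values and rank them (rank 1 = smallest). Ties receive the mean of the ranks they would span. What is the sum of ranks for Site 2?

Sorted (ascending): 28, 29, 46, 65, 70, 73, 73, 87, 92, 93
The 2 values of 73 occupy positions 6–7 → average rank (6+7)/2 = 6.5.
Site 2 values → pooled ranks: 46→3, 73→6.5, 73→6.5, 92→9
Rank sum = 3 + 6.5 + 6.5 + 9 = 25

25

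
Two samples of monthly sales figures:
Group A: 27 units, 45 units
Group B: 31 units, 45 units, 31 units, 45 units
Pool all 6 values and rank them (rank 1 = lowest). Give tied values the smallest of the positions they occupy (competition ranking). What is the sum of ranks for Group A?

Sorted (ascending): 27, 31, 31, 45, 45, 45
The 2 values of 31 occupy positions 2–3 → each gets rank 2.
The 3 values of 45 occupy positions 4–6 → each gets rank 4.
Group A values → pooled ranks: 27→1, 45→4
Rank sum = 1 + 4 = 5

5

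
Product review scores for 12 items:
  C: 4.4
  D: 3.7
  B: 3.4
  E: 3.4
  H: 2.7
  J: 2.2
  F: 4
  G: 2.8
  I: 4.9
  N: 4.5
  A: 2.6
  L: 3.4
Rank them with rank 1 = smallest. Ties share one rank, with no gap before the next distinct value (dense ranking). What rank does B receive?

Sorted (ascending): 2.2, 2.6, 2.7, 2.8, 3.4, 3.4, 3.4, 3.7, 4, 4.4, 4.5, 4.9
The 3 values of 3.4 share dense rank 5.
Remaining distinct values take the next consecutive integers.
B has value 3.4 → rank 5.

5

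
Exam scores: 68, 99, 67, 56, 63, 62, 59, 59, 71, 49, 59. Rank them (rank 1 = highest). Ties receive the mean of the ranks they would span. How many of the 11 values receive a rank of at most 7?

6

Sorted (descending): 99, 71, 68, 67, 63, 62, 59, 59, 59, 56, 49
The 3 values of 59 occupy positions 7–9 → average rank 8.
Ranks ≤ 7: {1, 2, 3, 4, 5, 6} → 6 values.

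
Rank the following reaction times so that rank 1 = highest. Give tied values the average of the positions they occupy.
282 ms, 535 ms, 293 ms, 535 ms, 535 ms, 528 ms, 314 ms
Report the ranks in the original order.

Sorted (descending): 535, 535, 535, 528, 314, 293, 282
The 3 values of 535 occupy positions 1–3 → average rank 2.

7, 2, 6, 2, 2, 4, 5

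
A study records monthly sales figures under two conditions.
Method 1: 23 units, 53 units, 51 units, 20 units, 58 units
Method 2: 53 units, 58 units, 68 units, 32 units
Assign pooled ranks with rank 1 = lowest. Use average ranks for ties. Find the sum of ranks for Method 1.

20

Sorted (ascending): 20, 23, 32, 51, 53, 53, 58, 58, 68
The 2 values of 53 occupy positions 5–6 → average rank (5+6)/2 = 5.5.
The 2 values of 58 occupy positions 7–8 → average rank (7+8)/2 = 7.5.
Method 1 values → pooled ranks: 23→2, 53→5.5, 51→4, 20→1, 58→7.5
Rank sum = 2 + 5.5 + 4 + 1 + 7.5 = 20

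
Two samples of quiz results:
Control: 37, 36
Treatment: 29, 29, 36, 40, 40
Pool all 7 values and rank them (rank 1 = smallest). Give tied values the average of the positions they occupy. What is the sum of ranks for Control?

Sorted (ascending): 29, 29, 36, 36, 37, 40, 40
The 2 values of 29 occupy positions 1–2 → average rank (1+2)/2 = 1.5.
The 2 values of 36 occupy positions 3–4 → average rank (3+4)/2 = 3.5.
The 2 values of 40 occupy positions 6–7 → average rank (6+7)/2 = 6.5.
Control values → pooled ranks: 37→5, 36→3.5
Rank sum = 5 + 3.5 = 8.5

8.5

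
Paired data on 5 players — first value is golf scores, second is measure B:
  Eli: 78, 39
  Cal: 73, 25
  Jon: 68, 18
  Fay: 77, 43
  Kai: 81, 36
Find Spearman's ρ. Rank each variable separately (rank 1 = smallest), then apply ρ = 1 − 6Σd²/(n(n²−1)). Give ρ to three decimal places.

0.600

Ranks of variable 1: 4, 2, 1, 3, 5
Ranks of variable 2: 4, 2, 1, 5, 3
d = r₁ − r₂: 0, 0, 0, -2, 2
d²: 0, 0, 0, 4, 4; Σd² = 8
ρ = 1 − 6·8/(5·24) = 1 − 48/120 = 0.600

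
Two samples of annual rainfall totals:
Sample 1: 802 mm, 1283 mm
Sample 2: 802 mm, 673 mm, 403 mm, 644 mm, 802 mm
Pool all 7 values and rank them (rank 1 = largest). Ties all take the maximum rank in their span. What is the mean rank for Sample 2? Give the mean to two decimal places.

5.20

Sorted (descending): 1283, 802, 802, 802, 673, 644, 403
The 3 values of 802 occupy positions 2–4 → each gets rank 4.
Sample 2 values → pooled ranks: 802→4, 673→5, 403→7, 644→6, 802→4
Mean rank = (4 + 5 + 7 + 6 + 4) / 5 = 5.20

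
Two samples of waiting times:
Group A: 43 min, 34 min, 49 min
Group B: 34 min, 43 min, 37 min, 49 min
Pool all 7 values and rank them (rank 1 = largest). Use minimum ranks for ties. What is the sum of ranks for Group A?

10

Sorted (descending): 49, 49, 43, 43, 37, 34, 34
The 2 values of 49 occupy positions 1–2 → each gets rank 1.
The 2 values of 43 occupy positions 3–4 → each gets rank 3.
The 2 values of 34 occupy positions 6–7 → each gets rank 6.
Group A values → pooled ranks: 43→3, 34→6, 49→1
Rank sum = 3 + 6 + 1 = 10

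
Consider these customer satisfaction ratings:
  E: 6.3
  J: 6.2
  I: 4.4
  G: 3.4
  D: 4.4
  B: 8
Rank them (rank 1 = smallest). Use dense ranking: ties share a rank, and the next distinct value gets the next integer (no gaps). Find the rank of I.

Sorted (ascending): 3.4, 4.4, 4.4, 6.2, 6.3, 8
The 2 values of 4.4 share dense rank 2.
Remaining distinct values take the next consecutive integers.
I has value 4.4 → rank 2.

2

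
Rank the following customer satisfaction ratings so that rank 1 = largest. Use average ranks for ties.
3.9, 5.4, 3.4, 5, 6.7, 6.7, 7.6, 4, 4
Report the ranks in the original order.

8, 4, 9, 5, 2.5, 2.5, 1, 6.5, 6.5

Sorted (descending): 7.6, 6.7, 6.7, 5.4, 5, 4, 4, 3.9, 3.4
The 2 values of 6.7 occupy positions 2–3 → average rank (2+3)/2 = 2.5.
The 2 values of 4 occupy positions 6–7 → average rank (6+7)/2 = 6.5.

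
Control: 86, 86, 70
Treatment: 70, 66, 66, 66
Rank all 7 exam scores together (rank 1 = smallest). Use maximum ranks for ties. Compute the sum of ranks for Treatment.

14

Sorted (ascending): 66, 66, 66, 70, 70, 86, 86
The 3 values of 66 occupy positions 1–3 → each gets rank 3.
The 2 values of 70 occupy positions 4–5 → each gets rank 5.
The 2 values of 86 occupy positions 6–7 → each gets rank 7.
Treatment values → pooled ranks: 70→5, 66→3, 66→3, 66→3
Rank sum = 5 + 3 + 3 + 3 = 14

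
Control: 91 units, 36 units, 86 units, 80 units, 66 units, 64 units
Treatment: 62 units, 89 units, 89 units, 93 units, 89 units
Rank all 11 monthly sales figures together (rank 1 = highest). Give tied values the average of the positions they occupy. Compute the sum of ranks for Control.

Sorted (descending): 93, 91, 89, 89, 89, 86, 80, 66, 64, 62, 36
The 3 values of 89 occupy positions 3–5 → average rank 4.
Control values → pooled ranks: 91→2, 36→11, 86→6, 80→7, 66→8, 64→9
Rank sum = 2 + 11 + 6 + 7 + 8 + 9 = 43

43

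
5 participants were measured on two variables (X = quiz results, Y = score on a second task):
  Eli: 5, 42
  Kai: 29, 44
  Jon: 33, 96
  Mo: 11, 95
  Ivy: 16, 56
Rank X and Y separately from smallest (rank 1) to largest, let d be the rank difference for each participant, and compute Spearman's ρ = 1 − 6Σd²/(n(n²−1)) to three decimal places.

Ranks of variable 1: 1, 4, 5, 2, 3
Ranks of variable 2: 1, 2, 5, 4, 3
d = r₁ − r₂: 0, 2, 0, -2, 0
d²: 0, 4, 0, 4, 0; Σd² = 8
ρ = 1 − 6·8/(5·24) = 1 − 48/120 = 0.600

0.600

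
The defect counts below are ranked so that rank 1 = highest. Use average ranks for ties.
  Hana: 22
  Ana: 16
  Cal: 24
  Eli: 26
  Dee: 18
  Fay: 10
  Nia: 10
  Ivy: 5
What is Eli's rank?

1

Sorted (descending): 26, 24, 22, 18, 16, 10, 10, 5
The 2 values of 10 occupy positions 6–7 → average rank (6+7)/2 = 6.5.
Eli has value 26 → rank 1.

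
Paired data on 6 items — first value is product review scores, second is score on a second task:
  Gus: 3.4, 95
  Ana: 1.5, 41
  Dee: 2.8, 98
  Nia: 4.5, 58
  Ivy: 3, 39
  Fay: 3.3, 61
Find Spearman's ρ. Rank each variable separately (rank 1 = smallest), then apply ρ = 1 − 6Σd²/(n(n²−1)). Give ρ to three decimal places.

Ranks of variable 1: 5, 1, 2, 6, 3, 4
Ranks of variable 2: 5, 2, 6, 3, 1, 4
d = r₁ − r₂: 0, -1, -4, 3, 2, 0
d²: 0, 1, 16, 9, 4, 0; Σd² = 30
ρ = 1 − 6·30/(6·35) = 1 − 180/210 = 0.143

0.143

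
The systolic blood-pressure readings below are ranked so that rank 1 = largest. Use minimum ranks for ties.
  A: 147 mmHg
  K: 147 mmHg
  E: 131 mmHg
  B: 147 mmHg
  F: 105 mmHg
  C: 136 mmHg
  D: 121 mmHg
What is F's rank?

Sorted (descending): 147, 147, 147, 136, 131, 121, 105
The 3 values of 147 occupy positions 1–3 → each gets rank 1.
F has value 105 mmHg → rank 7.

7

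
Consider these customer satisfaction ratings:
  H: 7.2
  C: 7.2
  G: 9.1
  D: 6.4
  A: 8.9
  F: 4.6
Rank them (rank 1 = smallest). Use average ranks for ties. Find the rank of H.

Sorted (ascending): 4.6, 6.4, 7.2, 7.2, 8.9, 9.1
The 2 values of 7.2 occupy positions 3–4 → average rank (3+4)/2 = 3.5.
H has value 7.2 → rank 3.5.

3.5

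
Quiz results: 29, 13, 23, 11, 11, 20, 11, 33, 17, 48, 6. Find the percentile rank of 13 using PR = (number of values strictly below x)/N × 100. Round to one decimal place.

36.4

N = 11.
Strictly below 13: 4. Equal to 13: 1.
PR = 4/11 × 100 = 36.4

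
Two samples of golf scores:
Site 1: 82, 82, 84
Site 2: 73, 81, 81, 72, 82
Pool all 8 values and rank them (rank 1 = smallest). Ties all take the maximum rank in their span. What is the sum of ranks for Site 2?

18

Sorted (ascending): 72, 73, 81, 81, 82, 82, 82, 84
The 2 values of 81 occupy positions 3–4 → each gets rank 4.
The 3 values of 82 occupy positions 5–7 → each gets rank 7.
Site 2 values → pooled ranks: 73→2, 81→4, 81→4, 72→1, 82→7
Rank sum = 2 + 4 + 4 + 1 + 7 = 18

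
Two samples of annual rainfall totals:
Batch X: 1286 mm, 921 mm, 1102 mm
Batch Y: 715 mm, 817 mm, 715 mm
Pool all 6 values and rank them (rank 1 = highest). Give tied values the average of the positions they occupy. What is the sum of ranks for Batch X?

6

Sorted (descending): 1286, 1102, 921, 817, 715, 715
The 2 values of 715 occupy positions 5–6 → average rank (5+6)/2 = 5.5.
Batch X values → pooled ranks: 1286→1, 921→3, 1102→2
Rank sum = 1 + 3 + 2 = 6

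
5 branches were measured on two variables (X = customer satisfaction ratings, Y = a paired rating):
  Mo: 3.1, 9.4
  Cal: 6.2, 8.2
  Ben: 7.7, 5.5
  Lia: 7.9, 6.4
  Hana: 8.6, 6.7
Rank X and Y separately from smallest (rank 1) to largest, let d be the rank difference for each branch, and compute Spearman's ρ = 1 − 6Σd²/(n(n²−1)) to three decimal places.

Ranks of variable 1: 1, 2, 3, 4, 5
Ranks of variable 2: 5, 4, 1, 2, 3
d = r₁ − r₂: -4, -2, 2, 2, 2
d²: 16, 4, 4, 4, 4; Σd² = 32
ρ = 1 − 6·32/(5·24) = 1 − 192/120 = -0.600

-0.600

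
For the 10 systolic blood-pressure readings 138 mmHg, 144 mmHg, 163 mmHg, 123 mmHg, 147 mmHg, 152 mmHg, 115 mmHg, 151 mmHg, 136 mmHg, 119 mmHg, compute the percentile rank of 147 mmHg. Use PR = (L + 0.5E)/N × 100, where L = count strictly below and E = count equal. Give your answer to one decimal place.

65.0

N = 10.
Strictly below 147: 6. Equal to 147: 1.
PR = (6 + 0.5·1)/10 × 100 = 65.0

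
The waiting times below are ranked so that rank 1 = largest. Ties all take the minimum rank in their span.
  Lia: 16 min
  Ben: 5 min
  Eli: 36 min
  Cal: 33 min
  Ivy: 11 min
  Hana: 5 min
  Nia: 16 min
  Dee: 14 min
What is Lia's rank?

3

Sorted (descending): 36, 33, 16, 16, 14, 11, 5, 5
The 2 values of 16 occupy positions 3–4 → each gets rank 3.
The 2 values of 5 occupy positions 7–8 → each gets rank 7.
Lia has value 16 min → rank 3.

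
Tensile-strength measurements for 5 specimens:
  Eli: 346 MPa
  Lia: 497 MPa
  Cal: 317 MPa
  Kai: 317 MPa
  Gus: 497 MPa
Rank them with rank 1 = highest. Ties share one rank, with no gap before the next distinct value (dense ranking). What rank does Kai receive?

3

Sorted (descending): 497, 497, 346, 317, 317
The 2 values of 497 share dense rank 1.
The 2 values of 317 share dense rank 3.
Remaining distinct values take the next consecutive integers.
Kai has value 317 MPa → rank 3.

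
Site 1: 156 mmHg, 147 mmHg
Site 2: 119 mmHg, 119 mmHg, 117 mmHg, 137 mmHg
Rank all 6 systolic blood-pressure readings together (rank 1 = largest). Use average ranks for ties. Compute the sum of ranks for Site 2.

18

Sorted (descending): 156, 147, 137, 119, 119, 117
The 2 values of 119 occupy positions 4–5 → average rank (4+5)/2 = 4.5.
Site 2 values → pooled ranks: 119→4.5, 119→4.5, 117→6, 137→3
Rank sum = 4.5 + 4.5 + 6 + 3 = 18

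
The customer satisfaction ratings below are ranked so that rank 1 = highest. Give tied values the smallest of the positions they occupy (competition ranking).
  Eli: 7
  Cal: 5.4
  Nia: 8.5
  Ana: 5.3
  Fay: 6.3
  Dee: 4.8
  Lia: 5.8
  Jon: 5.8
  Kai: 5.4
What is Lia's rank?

4

Sorted (descending): 8.5, 7, 6.3, 5.8, 5.8, 5.4, 5.4, 5.3, 4.8
The 2 values of 5.8 occupy positions 4–5 → each gets rank 4.
The 2 values of 5.4 occupy positions 6–7 → each gets rank 6.
Lia has value 5.8 → rank 4.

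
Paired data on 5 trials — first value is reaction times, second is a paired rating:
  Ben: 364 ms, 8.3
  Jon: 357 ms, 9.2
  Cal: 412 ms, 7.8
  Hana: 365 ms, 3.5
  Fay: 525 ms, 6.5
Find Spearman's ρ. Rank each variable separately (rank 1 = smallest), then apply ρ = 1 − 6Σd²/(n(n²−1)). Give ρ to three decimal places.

Ranks of variable 1: 2, 1, 4, 3, 5
Ranks of variable 2: 4, 5, 3, 1, 2
d = r₁ − r₂: -2, -4, 1, 2, 3
d²: 4, 16, 1, 4, 9; Σd² = 34
ρ = 1 − 6·34/(5·24) = 1 − 204/120 = -0.700

-0.700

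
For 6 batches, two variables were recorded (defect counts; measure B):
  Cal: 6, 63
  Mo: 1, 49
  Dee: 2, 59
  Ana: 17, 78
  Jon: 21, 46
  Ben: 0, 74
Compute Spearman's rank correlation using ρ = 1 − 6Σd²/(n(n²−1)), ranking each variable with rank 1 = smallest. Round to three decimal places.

Ranks of variable 1: 4, 2, 3, 5, 6, 1
Ranks of variable 2: 4, 2, 3, 6, 1, 5
d = r₁ − r₂: 0, 0, 0, -1, 5, -4
d²: 0, 0, 0, 1, 25, 16; Σd² = 42
ρ = 1 − 6·42/(6·35) = 1 − 252/210 = -0.200

-0.200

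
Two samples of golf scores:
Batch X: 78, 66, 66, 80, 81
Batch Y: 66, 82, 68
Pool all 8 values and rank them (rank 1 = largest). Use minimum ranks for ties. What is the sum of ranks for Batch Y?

12

Sorted (descending): 82, 81, 80, 78, 68, 66, 66, 66
The 3 values of 66 occupy positions 6–8 → each gets rank 6.
Batch Y values → pooled ranks: 66→6, 82→1, 68→5
Rank sum = 6 + 1 + 5 = 12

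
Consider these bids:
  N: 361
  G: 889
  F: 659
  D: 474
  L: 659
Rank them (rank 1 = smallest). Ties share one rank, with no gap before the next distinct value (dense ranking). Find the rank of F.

Sorted (ascending): 361, 474, 659, 659, 889
The 2 values of 659 share dense rank 3.
Remaining distinct values take the next consecutive integers.
F has value 659 → rank 3.

3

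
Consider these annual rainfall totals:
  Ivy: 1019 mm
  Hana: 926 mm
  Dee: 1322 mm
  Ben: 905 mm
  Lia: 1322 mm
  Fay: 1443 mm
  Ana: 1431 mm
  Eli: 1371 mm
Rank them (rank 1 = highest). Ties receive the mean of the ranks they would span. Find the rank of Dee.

Sorted (descending): 1443, 1431, 1371, 1322, 1322, 1019, 926, 905
The 2 values of 1322 occupy positions 4–5 → average rank (4+5)/2 = 4.5.
Dee has value 1322 mm → rank 4.5.

4.5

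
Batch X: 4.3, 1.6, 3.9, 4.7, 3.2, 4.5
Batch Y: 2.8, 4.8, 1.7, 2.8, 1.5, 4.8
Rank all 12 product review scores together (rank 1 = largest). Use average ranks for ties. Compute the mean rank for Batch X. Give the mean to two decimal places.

6.00

Sorted (descending): 4.8, 4.8, 4.7, 4.5, 4.3, 3.9, 3.2, 2.8, 2.8, 1.7, 1.6, 1.5
The 2 values of 4.8 occupy positions 1–2 → average rank (1+2)/2 = 1.5.
The 2 values of 2.8 occupy positions 8–9 → average rank (8+9)/2 = 8.5.
Batch X values → pooled ranks: 4.3→5, 1.6→11, 3.9→6, 4.7→3, 3.2→7, 4.5→4
Mean rank = (5 + 11 + 6 + 3 + 7 + 4) / 6 = 6.00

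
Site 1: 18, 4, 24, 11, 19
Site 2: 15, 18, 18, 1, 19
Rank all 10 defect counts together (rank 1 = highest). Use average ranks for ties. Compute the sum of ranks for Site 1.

Sorted (descending): 24, 19, 19, 18, 18, 18, 15, 11, 4, 1
The 2 values of 19 occupy positions 2–3 → average rank (2+3)/2 = 2.5.
The 3 values of 18 occupy positions 4–6 → average rank 5.
Site 1 values → pooled ranks: 18→5, 4→9, 24→1, 11→8, 19→2.5
Rank sum = 5 + 9 + 1 + 8 + 2.5 = 25.5

25.5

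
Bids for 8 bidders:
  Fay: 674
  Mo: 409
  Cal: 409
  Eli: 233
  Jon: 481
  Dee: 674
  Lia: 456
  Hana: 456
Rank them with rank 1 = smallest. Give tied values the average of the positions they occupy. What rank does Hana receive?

Sorted (ascending): 233, 409, 409, 456, 456, 481, 674, 674
The 2 values of 409 occupy positions 2–3 → average rank (2+3)/2 = 2.5.
The 2 values of 456 occupy positions 4–5 → average rank (4+5)/2 = 4.5.
The 2 values of 674 occupy positions 7–8 → average rank (7+8)/2 = 7.5.
Hana has value 456 → rank 4.5.

4.5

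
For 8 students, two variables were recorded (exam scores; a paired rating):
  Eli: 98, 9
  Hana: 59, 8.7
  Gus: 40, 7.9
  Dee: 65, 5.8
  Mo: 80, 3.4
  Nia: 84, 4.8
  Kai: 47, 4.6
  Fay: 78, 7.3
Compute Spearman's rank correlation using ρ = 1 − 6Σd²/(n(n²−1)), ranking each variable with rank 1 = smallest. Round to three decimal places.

0.024

Ranks of variable 1: 8, 3, 1, 4, 6, 7, 2, 5
Ranks of variable 2: 8, 7, 6, 4, 1, 3, 2, 5
d = r₁ − r₂: 0, -4, -5, 0, 5, 4, 0, 0
d²: 0, 16, 25, 0, 25, 16, 0, 0; Σd² = 82
ρ = 1 − 6·82/(8·63) = 1 − 492/504 = 0.024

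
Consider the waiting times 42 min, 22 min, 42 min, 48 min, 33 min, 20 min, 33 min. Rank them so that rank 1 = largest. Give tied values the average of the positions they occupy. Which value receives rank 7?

20

Sorted (descending): 48, 42, 42, 33, 33, 22, 20
The 2 values of 42 occupy positions 2–3 → average rank (2+3)/2 = 2.5.
The 2 values of 33 occupy positions 4–5 → average rank (4+5)/2 = 4.5.
Rank 7 → value 20.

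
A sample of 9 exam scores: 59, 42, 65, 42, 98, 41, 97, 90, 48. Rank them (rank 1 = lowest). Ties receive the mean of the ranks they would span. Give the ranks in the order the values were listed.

5, 2.5, 6, 2.5, 9, 1, 8, 7, 4

Sorted (ascending): 41, 42, 42, 48, 59, 65, 90, 97, 98
The 2 values of 42 occupy positions 2–3 → average rank (2+3)/2 = 2.5.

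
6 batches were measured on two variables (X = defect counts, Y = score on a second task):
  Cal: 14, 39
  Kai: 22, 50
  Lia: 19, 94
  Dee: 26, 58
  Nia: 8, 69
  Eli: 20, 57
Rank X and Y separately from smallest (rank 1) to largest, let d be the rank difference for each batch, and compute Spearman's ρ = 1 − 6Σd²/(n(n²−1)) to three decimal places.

-0.143

Ranks of variable 1: 2, 5, 3, 6, 1, 4
Ranks of variable 2: 1, 2, 6, 4, 5, 3
d = r₁ − r₂: 1, 3, -3, 2, -4, 1
d²: 1, 9, 9, 4, 16, 1; Σd² = 40
ρ = 1 − 6·40/(6·35) = 1 − 240/210 = -0.143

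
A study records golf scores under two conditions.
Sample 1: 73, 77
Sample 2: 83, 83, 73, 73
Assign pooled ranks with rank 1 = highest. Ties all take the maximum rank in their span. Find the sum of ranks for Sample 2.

Sorted (descending): 83, 83, 77, 73, 73, 73
The 2 values of 83 occupy positions 1–2 → each gets rank 2.
The 3 values of 73 occupy positions 4–6 → each gets rank 6.
Sample 2 values → pooled ranks: 83→2, 83→2, 73→6, 73→6
Rank sum = 2 + 2 + 6 + 6 = 16

16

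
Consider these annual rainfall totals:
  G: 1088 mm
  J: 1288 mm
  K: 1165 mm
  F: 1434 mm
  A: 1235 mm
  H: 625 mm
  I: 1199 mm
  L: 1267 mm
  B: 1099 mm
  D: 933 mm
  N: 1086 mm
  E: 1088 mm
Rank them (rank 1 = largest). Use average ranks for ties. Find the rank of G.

Sorted (descending): 1434, 1288, 1267, 1235, 1199, 1165, 1099, 1088, 1088, 1086, 933, 625
The 2 values of 1088 occupy positions 8–9 → average rank (8+9)/2 = 8.5.
G has value 1088 mm → rank 8.5.

8.5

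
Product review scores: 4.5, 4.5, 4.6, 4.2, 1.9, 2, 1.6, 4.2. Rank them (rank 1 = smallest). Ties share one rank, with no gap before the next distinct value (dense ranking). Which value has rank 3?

2

Sorted (ascending): 1.6, 1.9, 2, 4.2, 4.2, 4.5, 4.5, 4.6
The 2 values of 4.2 share dense rank 4.
The 2 values of 4.5 share dense rank 5.
Remaining distinct values take the next consecutive integers.
Rank 3 → value 2.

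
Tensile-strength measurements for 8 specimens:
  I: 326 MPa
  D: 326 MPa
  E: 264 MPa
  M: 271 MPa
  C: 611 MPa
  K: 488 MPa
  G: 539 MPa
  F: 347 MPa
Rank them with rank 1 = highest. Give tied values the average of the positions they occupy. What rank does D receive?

Sorted (descending): 611, 539, 488, 347, 326, 326, 271, 264
The 2 values of 326 occupy positions 5–6 → average rank (5+6)/2 = 5.5.
D has value 326 MPa → rank 5.5.

5.5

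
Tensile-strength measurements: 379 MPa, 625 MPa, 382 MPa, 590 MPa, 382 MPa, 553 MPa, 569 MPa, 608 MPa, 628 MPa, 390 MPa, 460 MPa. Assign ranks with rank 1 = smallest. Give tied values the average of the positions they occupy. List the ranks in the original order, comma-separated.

1, 10, 2.5, 8, 2.5, 6, 7, 9, 11, 4, 5

Sorted (ascending): 379, 382, 382, 390, 460, 553, 569, 590, 608, 625, 628
The 2 values of 382 occupy positions 2–3 → average rank (2+3)/2 = 2.5.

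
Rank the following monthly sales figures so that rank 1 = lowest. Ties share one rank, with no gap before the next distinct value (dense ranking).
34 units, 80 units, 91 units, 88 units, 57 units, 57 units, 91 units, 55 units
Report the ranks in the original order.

1, 4, 6, 5, 3, 3, 6, 2

Sorted (ascending): 34, 55, 57, 57, 80, 88, 91, 91
The 2 values of 57 share dense rank 3.
The 2 values of 91 share dense rank 6.
Remaining distinct values take the next consecutive integers.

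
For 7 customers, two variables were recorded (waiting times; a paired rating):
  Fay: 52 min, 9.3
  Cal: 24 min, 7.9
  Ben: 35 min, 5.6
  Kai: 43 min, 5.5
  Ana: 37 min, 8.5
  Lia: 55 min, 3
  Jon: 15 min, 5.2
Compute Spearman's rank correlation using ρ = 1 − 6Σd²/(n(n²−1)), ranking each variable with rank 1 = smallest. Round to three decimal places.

0.000

Ranks of variable 1: 6, 2, 3, 5, 4, 7, 1
Ranks of variable 2: 7, 5, 4, 3, 6, 1, 2
d = r₁ − r₂: -1, -3, -1, 2, -2, 6, -1
d²: 1, 9, 1, 4, 4, 36, 1; Σd² = 56
ρ = 1 − 6·56/(7·48) = 1 − 336/336 = 0.000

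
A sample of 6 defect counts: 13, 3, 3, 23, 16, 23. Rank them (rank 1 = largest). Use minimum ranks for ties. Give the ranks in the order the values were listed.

4, 5, 5, 1, 3, 1

Sorted (descending): 23, 23, 16, 13, 3, 3
The 2 values of 23 occupy positions 1–2 → each gets rank 1.
The 2 values of 3 occupy positions 5–6 → each gets rank 5.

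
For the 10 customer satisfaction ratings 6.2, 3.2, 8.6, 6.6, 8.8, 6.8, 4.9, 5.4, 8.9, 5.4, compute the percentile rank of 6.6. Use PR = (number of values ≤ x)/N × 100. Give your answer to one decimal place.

N = 10.
Strictly below 6.6: 5. Equal to 6.6: 1.
PR = 6/10 × 100 = 60.0

60.0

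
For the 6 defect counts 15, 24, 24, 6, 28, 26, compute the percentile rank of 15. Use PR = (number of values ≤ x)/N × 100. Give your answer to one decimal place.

33.3

N = 6.
Strictly below 15: 1. Equal to 15: 1.
PR = 2/6 × 100 = 33.3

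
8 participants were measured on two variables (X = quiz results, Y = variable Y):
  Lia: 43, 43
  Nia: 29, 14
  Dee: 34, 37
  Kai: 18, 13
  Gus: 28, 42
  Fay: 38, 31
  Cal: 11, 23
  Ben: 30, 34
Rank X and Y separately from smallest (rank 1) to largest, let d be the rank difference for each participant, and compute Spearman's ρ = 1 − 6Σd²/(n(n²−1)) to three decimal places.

Ranks of variable 1: 8, 4, 6, 2, 3, 7, 1, 5
Ranks of variable 2: 8, 2, 6, 1, 7, 4, 3, 5
d = r₁ − r₂: 0, 2, 0, 1, -4, 3, -2, 0
d²: 0, 4, 0, 1, 16, 9, 4, 0; Σd² = 34
ρ = 1 − 6·34/(8·63) = 1 − 204/504 = 0.595

0.595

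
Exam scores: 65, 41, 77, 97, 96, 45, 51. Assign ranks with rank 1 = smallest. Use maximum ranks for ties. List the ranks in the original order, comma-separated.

4, 1, 5, 7, 6, 2, 3

Sorted (ascending): 41, 45, 51, 65, 77, 96, 97
No ties — each value takes its position as its rank.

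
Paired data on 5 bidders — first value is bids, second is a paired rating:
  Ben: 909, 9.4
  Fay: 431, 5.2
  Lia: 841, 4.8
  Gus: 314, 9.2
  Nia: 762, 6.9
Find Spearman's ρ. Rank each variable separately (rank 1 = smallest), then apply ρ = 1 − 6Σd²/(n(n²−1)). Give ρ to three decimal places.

0.100

Ranks of variable 1: 5, 2, 4, 1, 3
Ranks of variable 2: 5, 2, 1, 4, 3
d = r₁ − r₂: 0, 0, 3, -3, 0
d²: 0, 0, 9, 9, 0; Σd² = 18
ρ = 1 − 6·18/(5·24) = 1 − 108/120 = 0.100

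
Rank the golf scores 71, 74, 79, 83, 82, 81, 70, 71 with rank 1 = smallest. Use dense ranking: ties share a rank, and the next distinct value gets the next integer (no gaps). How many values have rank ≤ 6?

7

Sorted (ascending): 70, 71, 71, 74, 79, 81, 82, 83
The 2 values of 71 share dense rank 2.
Remaining distinct values take the next consecutive integers.
Ranks ≤ 6: {1, 2, 2, 3, 4, 5, 6} → 7 values.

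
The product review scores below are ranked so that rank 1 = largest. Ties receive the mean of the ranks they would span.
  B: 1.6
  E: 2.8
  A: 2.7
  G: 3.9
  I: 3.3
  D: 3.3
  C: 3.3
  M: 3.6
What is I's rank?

Sorted (descending): 3.9, 3.6, 3.3, 3.3, 3.3, 2.8, 2.7, 1.6
The 3 values of 3.3 occupy positions 3–5 → average rank 4.
I has value 3.3 → rank 4.

4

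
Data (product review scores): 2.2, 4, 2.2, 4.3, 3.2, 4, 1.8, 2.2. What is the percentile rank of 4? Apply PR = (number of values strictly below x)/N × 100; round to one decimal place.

62.5

N = 8.
Strictly below 4: 5. Equal to 4: 2.
PR = 5/8 × 100 = 62.5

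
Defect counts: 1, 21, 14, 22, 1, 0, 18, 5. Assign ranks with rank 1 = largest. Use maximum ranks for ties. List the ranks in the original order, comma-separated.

7, 2, 4, 1, 7, 8, 3, 5

Sorted (descending): 22, 21, 18, 14, 5, 1, 1, 0
The 2 values of 1 occupy positions 6–7 → each gets rank 7.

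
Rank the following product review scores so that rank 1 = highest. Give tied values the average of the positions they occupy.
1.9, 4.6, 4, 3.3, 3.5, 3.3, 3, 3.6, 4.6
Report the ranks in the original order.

9, 1.5, 3, 6.5, 5, 6.5, 8, 4, 1.5

Sorted (descending): 4.6, 4.6, 4, 3.6, 3.5, 3.3, 3.3, 3, 1.9
The 2 values of 4.6 occupy positions 1–2 → average rank (1+2)/2 = 1.5.
The 2 values of 3.3 occupy positions 6–7 → average rank (6+7)/2 = 6.5.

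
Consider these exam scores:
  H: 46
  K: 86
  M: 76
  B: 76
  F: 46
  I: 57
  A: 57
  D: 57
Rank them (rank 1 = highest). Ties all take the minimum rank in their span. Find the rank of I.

Sorted (descending): 86, 76, 76, 57, 57, 57, 46, 46
The 2 values of 76 occupy positions 2–3 → each gets rank 2.
The 3 values of 57 occupy positions 4–6 → each gets rank 4.
The 2 values of 46 occupy positions 7–8 → each gets rank 7.
I has value 57 → rank 4.

4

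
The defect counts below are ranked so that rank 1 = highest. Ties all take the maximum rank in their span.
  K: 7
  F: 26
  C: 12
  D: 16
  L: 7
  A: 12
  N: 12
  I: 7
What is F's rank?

1

Sorted (descending): 26, 16, 12, 12, 12, 7, 7, 7
The 3 values of 12 occupy positions 3–5 → each gets rank 5.
The 3 values of 7 occupy positions 6–8 → each gets rank 8.
F has value 26 → rank 1.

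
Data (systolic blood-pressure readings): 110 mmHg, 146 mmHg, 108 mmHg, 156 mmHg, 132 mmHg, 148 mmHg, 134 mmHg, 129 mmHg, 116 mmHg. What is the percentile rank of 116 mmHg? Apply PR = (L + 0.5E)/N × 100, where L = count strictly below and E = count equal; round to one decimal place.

27.8

N = 9.
Strictly below 116: 2. Equal to 116: 1.
PR = (2 + 0.5·1)/9 × 100 = 27.8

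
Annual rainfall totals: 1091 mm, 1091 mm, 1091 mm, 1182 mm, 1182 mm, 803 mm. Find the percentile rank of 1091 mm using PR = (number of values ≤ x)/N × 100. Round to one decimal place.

N = 6.
Strictly below 1091: 1. Equal to 1091: 3.
PR = 4/6 × 100 = 66.7

66.7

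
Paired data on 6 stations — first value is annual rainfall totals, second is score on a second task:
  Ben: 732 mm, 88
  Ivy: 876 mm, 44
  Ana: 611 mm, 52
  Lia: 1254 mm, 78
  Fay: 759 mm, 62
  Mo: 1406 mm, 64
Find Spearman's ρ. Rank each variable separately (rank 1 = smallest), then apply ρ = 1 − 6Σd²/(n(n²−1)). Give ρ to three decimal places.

0.143

Ranks of variable 1: 2, 4, 1, 5, 3, 6
Ranks of variable 2: 6, 1, 2, 5, 3, 4
d = r₁ − r₂: -4, 3, -1, 0, 0, 2
d²: 16, 9, 1, 0, 0, 4; Σd² = 30
ρ = 1 − 6·30/(6·35) = 1 − 180/210 = 0.143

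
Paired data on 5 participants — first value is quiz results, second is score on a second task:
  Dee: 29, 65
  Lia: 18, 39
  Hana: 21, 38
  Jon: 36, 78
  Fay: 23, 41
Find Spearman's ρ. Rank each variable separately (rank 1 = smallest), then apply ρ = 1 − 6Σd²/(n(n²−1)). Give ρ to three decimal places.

Ranks of variable 1: 4, 1, 2, 5, 3
Ranks of variable 2: 4, 2, 1, 5, 3
d = r₁ − r₂: 0, -1, 1, 0, 0
d²: 0, 1, 1, 0, 0; Σd² = 2
ρ = 1 − 6·2/(5·24) = 1 − 12/120 = 0.900

0.900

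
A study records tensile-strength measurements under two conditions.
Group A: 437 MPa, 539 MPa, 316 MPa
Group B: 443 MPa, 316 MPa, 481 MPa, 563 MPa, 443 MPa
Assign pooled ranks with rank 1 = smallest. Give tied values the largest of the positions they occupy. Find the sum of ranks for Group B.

Sorted (ascending): 316, 316, 437, 443, 443, 481, 539, 563
The 2 values of 316 occupy positions 1–2 → each gets rank 2.
The 2 values of 443 occupy positions 4–5 → each gets rank 5.
Group B values → pooled ranks: 443→5, 316→2, 481→6, 563→8, 443→5
Rank sum = 5 + 2 + 6 + 8 + 5 = 26

26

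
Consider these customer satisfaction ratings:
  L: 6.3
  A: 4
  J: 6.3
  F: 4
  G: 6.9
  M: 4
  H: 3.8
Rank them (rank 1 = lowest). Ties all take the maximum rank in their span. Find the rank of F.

Sorted (ascending): 3.8, 4, 4, 4, 6.3, 6.3, 6.9
The 3 values of 4 occupy positions 2–4 → each gets rank 4.
The 2 values of 6.3 occupy positions 5–6 → each gets rank 6.
F has value 4 → rank 4.

4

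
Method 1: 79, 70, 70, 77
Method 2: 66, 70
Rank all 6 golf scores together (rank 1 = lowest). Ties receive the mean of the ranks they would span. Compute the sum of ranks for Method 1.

Sorted (ascending): 66, 70, 70, 70, 77, 79
The 3 values of 70 occupy positions 2–4 → average rank 3.
Method 1 values → pooled ranks: 79→6, 70→3, 70→3, 77→5
Rank sum = 6 + 3 + 3 + 5 = 17

17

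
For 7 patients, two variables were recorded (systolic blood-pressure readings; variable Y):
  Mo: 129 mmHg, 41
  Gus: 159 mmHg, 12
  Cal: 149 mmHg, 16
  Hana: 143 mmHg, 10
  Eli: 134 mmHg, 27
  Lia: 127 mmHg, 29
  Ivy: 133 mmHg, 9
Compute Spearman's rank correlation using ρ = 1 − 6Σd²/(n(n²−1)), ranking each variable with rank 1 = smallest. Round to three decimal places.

Ranks of variable 1: 2, 7, 6, 5, 4, 1, 3
Ranks of variable 2: 7, 3, 4, 2, 5, 6, 1
d = r₁ − r₂: -5, 4, 2, 3, -1, -5, 2
d²: 25, 16, 4, 9, 1, 25, 4; Σd² = 84
ρ = 1 − 6·84/(7·48) = 1 − 504/336 = -0.500

-0.500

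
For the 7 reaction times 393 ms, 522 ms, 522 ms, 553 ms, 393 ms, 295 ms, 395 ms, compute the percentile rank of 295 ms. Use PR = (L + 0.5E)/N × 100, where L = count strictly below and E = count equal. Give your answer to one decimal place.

N = 7.
Strictly below 295: 0. Equal to 295: 1.
PR = (0 + 0.5·1)/7 × 100 = 7.1

7.1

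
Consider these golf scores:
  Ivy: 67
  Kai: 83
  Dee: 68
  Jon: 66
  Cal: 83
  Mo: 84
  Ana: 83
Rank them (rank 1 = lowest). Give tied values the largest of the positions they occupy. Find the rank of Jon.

1

Sorted (ascending): 66, 67, 68, 83, 83, 83, 84
The 3 values of 83 occupy positions 4–6 → each gets rank 6.
Jon has value 66 → rank 1.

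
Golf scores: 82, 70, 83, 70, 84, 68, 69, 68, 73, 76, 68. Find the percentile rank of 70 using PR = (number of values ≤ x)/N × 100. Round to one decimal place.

54.5

N = 11.
Strictly below 70: 4. Equal to 70: 2.
PR = 6/11 × 100 = 54.5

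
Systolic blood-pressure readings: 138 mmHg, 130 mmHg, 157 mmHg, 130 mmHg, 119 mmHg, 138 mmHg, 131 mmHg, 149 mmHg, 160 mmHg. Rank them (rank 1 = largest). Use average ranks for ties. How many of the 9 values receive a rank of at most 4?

3

Sorted (descending): 160, 157, 149, 138, 138, 131, 130, 130, 119
The 2 values of 138 occupy positions 4–5 → average rank (4+5)/2 = 4.5.
The 2 values of 130 occupy positions 7–8 → average rank (7+8)/2 = 7.5.
Ranks ≤ 4: {1, 2, 3} → 3 values.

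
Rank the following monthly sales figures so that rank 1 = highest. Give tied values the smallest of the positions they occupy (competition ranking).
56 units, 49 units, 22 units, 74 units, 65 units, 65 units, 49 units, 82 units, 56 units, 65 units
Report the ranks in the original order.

6, 8, 10, 2, 3, 3, 8, 1, 6, 3

Sorted (descending): 82, 74, 65, 65, 65, 56, 56, 49, 49, 22
The 3 values of 65 occupy positions 3–5 → each gets rank 3.
The 2 values of 56 occupy positions 6–7 → each gets rank 6.
The 2 values of 49 occupy positions 8–9 → each gets rank 8.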